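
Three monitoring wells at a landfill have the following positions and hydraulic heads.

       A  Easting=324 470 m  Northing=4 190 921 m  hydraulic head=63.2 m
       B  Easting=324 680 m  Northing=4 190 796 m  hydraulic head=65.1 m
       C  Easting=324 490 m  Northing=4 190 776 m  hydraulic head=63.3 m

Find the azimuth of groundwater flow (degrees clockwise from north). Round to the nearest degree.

Taking A as reference: B−A = (210, -125, +1.9); C−A = (20, -145, +0.1).
Solve a·Δx + b·Δy = Δh: det = 210·(-145) − 20·(-125) = -27950.
∂h/∂x = [(+1.9)·(-145) − (+0.1)·(-125)] / -27950 = +0.009410
∂h/∂y = [210·(+0.1) − 20·(+1.9)] / -27950 = +0.0006082
Flow direction (−∇h) has components (-0.009410 E, -0.0006082 N).
Azimuth = atan2(E, N) = atan2(-0.009410, -0.0006082) = 266.3° ≈ 266°.

266°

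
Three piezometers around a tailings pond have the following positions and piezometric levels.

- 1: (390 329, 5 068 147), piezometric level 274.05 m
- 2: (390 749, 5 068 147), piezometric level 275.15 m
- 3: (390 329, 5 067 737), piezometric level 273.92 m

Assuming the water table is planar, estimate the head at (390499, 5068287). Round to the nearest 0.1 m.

274.5 m

∂h/∂x = (275.15 − 274.05) / (390749 − 390329) = +0.002619
∂h/∂y = (273.92 − 274.05) / (5067737 − 5068147) = +0.0003171
h(390499, 5068287) = 274.05 + (+0.002619)·(170) + (+0.0003171)·(140) = 274.05 +0.445 +0.044 = 274.540 m.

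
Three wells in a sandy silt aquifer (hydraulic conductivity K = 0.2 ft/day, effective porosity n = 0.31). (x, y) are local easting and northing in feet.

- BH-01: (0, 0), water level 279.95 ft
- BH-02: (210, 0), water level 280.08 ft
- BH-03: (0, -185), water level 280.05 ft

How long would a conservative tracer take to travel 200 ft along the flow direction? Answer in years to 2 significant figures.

∂h/∂x = (280.08 − 279.95) / (210 − 0) = +0.0006190
∂h/∂y = (280.05 − 279.95) / (-185 − 0) = -0.0005405
|∇h| = √(0.0006190² + -0.0005405²) = 0.0008218
Seepage velocity v = K·i/n = 0.2 × 0.0008218 / 0.31 = 0.0005302 ft/day.
t = 200 / 0.0005302 = 3.772e+05 days = 1.03e+03 years.

1000 years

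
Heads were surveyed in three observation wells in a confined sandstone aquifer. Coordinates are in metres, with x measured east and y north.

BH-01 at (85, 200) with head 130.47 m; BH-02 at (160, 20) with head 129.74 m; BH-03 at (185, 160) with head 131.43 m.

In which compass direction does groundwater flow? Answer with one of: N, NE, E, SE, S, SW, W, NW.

Differences from BH-01: to BH-02 (Δx, Δy, Δh) = (75, -180, -0.73); to BH-03 = (100, -40, +0.96).
Solve a·Δx + b·Δy = Δh: det = 75·(-40) − 100·(-180) = 15000.
∂h/∂x = [(-0.73)·(-40) − (+0.96)·(-180)] / 15000 = +0.01347
∂h/∂y = [75·(+0.96) − 100·(-0.73)] / 15000 = +0.009667
Flow = −∇h = (-0.01347 east, -0.009667 north), which points southwest.

SW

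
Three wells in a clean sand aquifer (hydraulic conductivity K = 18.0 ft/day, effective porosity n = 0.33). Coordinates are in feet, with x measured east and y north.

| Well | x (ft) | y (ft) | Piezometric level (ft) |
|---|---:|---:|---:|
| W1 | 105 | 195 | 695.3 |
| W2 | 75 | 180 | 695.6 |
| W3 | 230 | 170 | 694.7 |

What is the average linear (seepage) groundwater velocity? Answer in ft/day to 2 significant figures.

0.53 ft/day

Taking W1 as reference: W2−W1 = (-30, -15, +0.3); W3−W1 = (125, -25, -0.6).
Solve a·Δx + b·Δy = Δh: det = (-30)·(-25) − 125·(-15) = 2625.
∂h/∂x = [(+0.3)·(-25) − (-0.6)·(-15)] / 2625 = -0.006286
∂h/∂y = [(-30)·(-0.6) − 125·(+0.3)] / 2625 = -0.007429
|∇h| = √(-0.006286² + -0.007429²) = 0.009732
Seepage velocity v = K·i/n = 18.0 × 0.009732 / 0.33 = 0.5308 ft/day.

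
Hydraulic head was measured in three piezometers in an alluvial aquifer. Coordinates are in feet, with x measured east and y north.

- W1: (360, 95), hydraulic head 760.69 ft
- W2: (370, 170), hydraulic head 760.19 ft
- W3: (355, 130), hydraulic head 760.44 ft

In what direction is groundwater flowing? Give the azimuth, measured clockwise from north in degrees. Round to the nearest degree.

346°

Differences from W1: to W2 (Δx, Δy, Δh) = (10, 75, -0.50); to W3 = (-5, 35, -0.25).
Determinant of the coordinate differences = 10·35 − (-5)·75 = 725.
∂h/∂x = [(-0.50)·35 − (-0.25)·75] / 725 = +0.001724
∂h/∂y = [10·(-0.25) − (-5)·(-0.50)] / 725 = -0.006897
Flow direction (−∇h) has components (-0.001724 E, +0.006897 N).
Azimuth = atan2(E, N) = atan2(-0.001724, +0.006897) = 346.0° ≈ 346°.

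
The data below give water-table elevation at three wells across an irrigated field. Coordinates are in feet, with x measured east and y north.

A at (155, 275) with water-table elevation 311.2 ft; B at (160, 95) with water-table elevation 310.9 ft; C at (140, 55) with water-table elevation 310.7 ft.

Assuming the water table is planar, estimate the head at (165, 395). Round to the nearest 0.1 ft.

311.5 ft

Differences from A: to B (Δx, Δy, Δh) = (5, -180, -0.3); to C = (-15, -220, -0.5).
Determinant of the coordinate differences = 5·(-220) − (-15)·(-180) = -3800.
∂h/∂x = [(-0.3)·(-220) − (-0.5)·(-180)] / -3800 = +0.006316
∂h/∂y = [5·(-0.5) − (-15)·(-0.3)] / -3800 = +0.001842
h(165, 395) = 311.2 + (+0.006316)·(10) + (+0.001842)·(120) = 311.2 +0.063 +0.221 = 311.484 ft.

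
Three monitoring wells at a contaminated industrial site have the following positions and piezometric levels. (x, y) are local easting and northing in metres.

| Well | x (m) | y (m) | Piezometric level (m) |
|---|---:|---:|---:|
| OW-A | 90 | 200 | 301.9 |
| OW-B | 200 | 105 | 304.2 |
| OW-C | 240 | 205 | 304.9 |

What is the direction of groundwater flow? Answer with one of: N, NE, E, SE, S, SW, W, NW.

W

Differences from OW-A: to OW-B (Δx, Δy, Δh) = (110, -95, +2.3); to OW-C = (150, 5, +3.0).
Determinant of the coordinate differences = 110·5 − 150·(-95) = 14800.
∂h/∂x = [(+2.3)·5 − (+3.0)·(-95)] / 14800 = +0.02003
∂h/∂y = [110·(+3.0) − 150·(+2.3)] / 14800 = -0.001014
Flow = −∇h = (-0.02003 east, +0.001014 north), which points west.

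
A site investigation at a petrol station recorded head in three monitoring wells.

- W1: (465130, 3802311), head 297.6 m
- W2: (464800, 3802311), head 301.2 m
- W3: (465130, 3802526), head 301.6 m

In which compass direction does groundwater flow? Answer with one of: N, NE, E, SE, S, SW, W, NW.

SE

∂h/∂x = (301.2 − 297.6) / (464800 − 465130) = -0.01091
∂h/∂y = (301.6 − 297.6) / (3802526 − 3802311) = +0.01860
Flow = −∇h = (+0.01091 east, -0.01860 north), which points southeast.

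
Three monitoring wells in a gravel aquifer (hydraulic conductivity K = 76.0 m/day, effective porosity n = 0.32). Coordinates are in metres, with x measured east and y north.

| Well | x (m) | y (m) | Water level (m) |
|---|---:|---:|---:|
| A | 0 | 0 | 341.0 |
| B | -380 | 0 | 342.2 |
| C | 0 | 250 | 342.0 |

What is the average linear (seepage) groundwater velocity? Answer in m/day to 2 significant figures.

∂h/∂x = (342.2 − 341.0) / (-380 − 0) = -0.003158
∂h/∂y = (342.0 − 341.0) / (250 − 0) = +0.004000
|∇h| = √(-0.003158² + 0.004000²) = 0.005096
Seepage velocity v = K·i/n = 76.0 × 0.005096 / 0.32 = 1.21 m/day.

1.2 m/day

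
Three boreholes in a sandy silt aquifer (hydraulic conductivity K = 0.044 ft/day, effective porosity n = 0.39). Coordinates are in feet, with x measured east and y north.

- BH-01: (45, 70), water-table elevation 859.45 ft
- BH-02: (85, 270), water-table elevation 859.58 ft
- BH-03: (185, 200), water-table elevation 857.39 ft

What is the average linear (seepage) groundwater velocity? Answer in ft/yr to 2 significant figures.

With h = a·x + b·y + c and BH-01 as origin, the differences give:
  40·a + 200·b = +0.13
  140·a + 130·b = -2.06
Eliminate b (×130 and ×200, subtract): -22800·a = 428.900 → a = ∂h/∂x = -0.01881
Back-substitute: b = ∂h/∂y = +0.004412.
|∇h| = √(-0.01881² + 0.004412²) = 0.01932
Seepage velocity v = K·i/n = 0.044 × 0.01932 / 0.39 = 0.00218 ft/day = 0.7962 ft/yr.

0.80 ft/yr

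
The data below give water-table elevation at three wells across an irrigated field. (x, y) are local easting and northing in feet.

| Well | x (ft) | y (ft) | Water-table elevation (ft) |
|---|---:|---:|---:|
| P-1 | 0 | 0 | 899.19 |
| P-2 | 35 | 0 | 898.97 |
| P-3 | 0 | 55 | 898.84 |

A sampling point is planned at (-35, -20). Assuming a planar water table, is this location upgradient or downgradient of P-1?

upgradient

∂h/∂x = (898.97 − 899.19) / (35 − 0) = -0.006286
∂h/∂y = (898.84 − 899.19) / (55 − 0) = -0.006364
Head at (-35, -20) = 899.19 + (-0.006286)·(-35) + (-0.006364)·(-20) = 899.54 ft.
That is higher than the 899.19 ft at P-1, so the point is upgradient.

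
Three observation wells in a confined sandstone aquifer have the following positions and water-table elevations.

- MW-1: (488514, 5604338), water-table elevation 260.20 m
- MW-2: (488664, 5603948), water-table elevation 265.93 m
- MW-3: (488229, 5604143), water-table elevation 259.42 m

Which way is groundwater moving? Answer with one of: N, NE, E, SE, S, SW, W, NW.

NW

Three-point gradient (reference MW-1): Δ to MW-2 = (150, -390, +5.73), Δ to MW-3 = (-285, -195, -0.78).
∂h/∂x = +0.01012, ∂h/∂y = -0.01080 (det = -140400).
Flow = −∇h = (-0.01012 east, +0.01080 north), which points northwest.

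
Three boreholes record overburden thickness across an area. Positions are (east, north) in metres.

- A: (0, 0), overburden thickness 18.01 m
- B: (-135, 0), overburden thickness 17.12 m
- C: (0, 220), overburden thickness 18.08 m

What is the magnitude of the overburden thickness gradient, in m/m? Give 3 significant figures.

∂d/∂x = (17.12 − 18.01) / (-135 − 0) = +0.006593
∂d/∂y = (18.08 − 18.01) / (220 − 0) = +0.0003182
|∇f| = √(0.006593² + 0.0003182²) = 0.006601 m/m

0.00660 m/m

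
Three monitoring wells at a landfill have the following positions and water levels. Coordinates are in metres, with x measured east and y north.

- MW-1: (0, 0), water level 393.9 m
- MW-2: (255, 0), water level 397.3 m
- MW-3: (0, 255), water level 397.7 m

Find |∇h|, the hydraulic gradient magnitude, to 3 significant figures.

0.0200

∂h/∂x = (397.3 − 393.9) / (255 − 0) = +0.01333
∂h/∂y = (397.7 − 393.9) / (255 − 0) = +0.01490
|∇h| = √(0.01333² + 0.01490²) = 0.01999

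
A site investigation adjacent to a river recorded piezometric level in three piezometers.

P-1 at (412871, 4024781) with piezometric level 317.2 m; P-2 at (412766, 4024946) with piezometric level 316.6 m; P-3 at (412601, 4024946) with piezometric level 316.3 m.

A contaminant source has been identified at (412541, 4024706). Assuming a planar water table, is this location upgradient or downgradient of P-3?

upgradient

Taking P-1 as reference: P-2−P-1 = (-105, 165, -0.6); P-3−P-1 = (-270, 165, -0.9).
Solve a·Δx + b·Δy = Δh: det = (-105)·165 − (-270)·165 = 27225.
∂h/∂x = [(-0.6)·165 − (-0.9)·165] / 27225 = +0.001818
∂h/∂y = [(-105)·(-0.9) − (-270)·(-0.6)] / 27225 = -0.002479
Head at (412541, 4024706) = 317.2 + (+0.001818)·(-330) + (-0.002479)·(-75) = 316.79 m.
That is higher than the 316.3 m at P-3, so the point is upgradient.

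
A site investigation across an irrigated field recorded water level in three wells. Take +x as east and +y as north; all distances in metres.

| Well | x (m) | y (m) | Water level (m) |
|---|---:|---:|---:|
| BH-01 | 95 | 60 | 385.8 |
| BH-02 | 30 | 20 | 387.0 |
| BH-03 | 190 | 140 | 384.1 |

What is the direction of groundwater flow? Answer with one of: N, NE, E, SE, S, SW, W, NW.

Differences from BH-01: to BH-02 (Δx, Δy, Δh) = (-65, -40, +1.2); to BH-03 = (95, 80, -1.7).
Determinant of the coordinate differences = (-65)·80 − 95·(-40) = -1400.
∂h/∂x = [(+1.2)·80 − (-1.7)·(-40)] / -1400 = -0.02000
∂h/∂y = [(-65)·(-1.7) − 95·(+1.2)] / -1400 = +0.002500
Flow = −∇h = (+0.02000 east, -0.002500 north), which points east.

E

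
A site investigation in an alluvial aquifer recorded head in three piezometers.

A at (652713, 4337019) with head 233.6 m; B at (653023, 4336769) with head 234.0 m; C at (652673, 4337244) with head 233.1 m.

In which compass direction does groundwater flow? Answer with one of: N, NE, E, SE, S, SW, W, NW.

N

Three-point gradient (reference A): Δ to B = (310, -250, +0.4), Δ to C = (-40, 225, -0.5).
∂h/∂x = -0.0005858, ∂h/∂y = -0.002326 (det = 59750).
Flow = −∇h = (+0.0005858 east, +0.002326 north), which points north.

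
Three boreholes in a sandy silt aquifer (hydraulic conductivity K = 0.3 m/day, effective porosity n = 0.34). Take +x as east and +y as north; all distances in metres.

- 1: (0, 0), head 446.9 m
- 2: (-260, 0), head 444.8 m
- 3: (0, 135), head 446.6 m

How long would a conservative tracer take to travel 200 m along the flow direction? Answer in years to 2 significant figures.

∂h/∂x = (444.8 − 446.9) / (-260 − 0) = +0.008077
∂h/∂y = (446.6 − 446.9) / (135 − 0) = -0.002222
|∇h| = √(0.008077² + -0.002222²) = 0.008377
Seepage velocity v = K·i/n = 0.3 × 0.008377 / 0.34 = 0.007391 m/day.
t = 200 / 0.007391 = 2.706e+04 days = 74.1 years.

74 years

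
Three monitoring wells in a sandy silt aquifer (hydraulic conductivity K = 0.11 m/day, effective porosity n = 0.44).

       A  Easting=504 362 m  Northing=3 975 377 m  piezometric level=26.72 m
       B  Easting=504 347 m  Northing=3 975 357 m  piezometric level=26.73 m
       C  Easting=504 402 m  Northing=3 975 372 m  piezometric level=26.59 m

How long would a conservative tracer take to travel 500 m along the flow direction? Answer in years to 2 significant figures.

1600 years

With h = a·x + b·y + c and A as origin, the differences give:
  (-15)·a + (-20)·b = +0.01
  40·a + (-5)·b = -0.13
Eliminate b (×(-5) and ×(-20), subtract): 875·a = -2.650 → a = ∂h/∂x = -0.003029
Back-substitute: b = ∂h/∂y = +0.001771.
|∇h| = √(-0.003029² + 0.001771²) = 0.003509
Seepage velocity v = K·i/n = 0.11 × 0.003509 / 0.44 = 0.0008772 m/day.
t = 500 / 0.0008772 = 5.7e+05 days = 1.56e+03 years.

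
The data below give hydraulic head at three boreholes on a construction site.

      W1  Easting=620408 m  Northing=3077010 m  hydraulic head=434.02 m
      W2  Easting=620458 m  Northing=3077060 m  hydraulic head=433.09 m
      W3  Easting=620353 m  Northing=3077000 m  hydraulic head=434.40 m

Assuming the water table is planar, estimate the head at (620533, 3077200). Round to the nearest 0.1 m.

With h = a·x + b·y + c and W1 as origin, the differences give:
  50·a + 50·b = -0.93
  (-55)·a + (-10)·b = +0.38
Eliminate b (×(-10) and ×50, subtract): 2250·a = -9.700 → a = ∂h/∂x = -0.004311
Back-substitute: b = ∂h/∂y = -0.01429.
h(620533, 3077200) = 434.02 + (-0.004311)·(125) + (-0.01429)·(190) = 434.02 -0.539 -2.715 = 430.766 m.

430.8 m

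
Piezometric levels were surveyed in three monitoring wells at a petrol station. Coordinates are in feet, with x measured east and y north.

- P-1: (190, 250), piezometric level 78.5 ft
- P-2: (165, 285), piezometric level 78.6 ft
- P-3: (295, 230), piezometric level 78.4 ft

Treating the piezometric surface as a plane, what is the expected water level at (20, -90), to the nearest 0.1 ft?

77.7 ft

With h = a·x + b·y + c and P-1 as origin, the differences give:
  (-25)·a + 35·b = +0.1
  105·a + (-20)·b = -0.1
Eliminate b (×(-20) and ×35, subtract): -3175·a = 1.50 → a = ∂h/∂x = -0.0004724
Back-substitute: b = ∂h/∂y = +0.002520.
h(20, -90) = 78.5 + (-0.0004724)·(-170) + (+0.002520)·(-340) = 78.5 +0.080 -0.857 = 77.724 ft.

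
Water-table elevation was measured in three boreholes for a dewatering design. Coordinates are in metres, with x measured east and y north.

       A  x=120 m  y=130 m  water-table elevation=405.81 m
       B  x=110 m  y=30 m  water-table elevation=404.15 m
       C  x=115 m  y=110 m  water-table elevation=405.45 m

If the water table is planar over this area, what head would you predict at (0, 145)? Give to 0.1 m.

Taking A as reference: B−A = (-10, -100, -1.66); C−A = (-5, -20, -0.36).
Solve a·Δx + b·Δy = Δh: det = (-10)·(-20) − (-5)·(-100) = -300.
∂h/∂x = [(-1.66)·(-20) − (-0.36)·(-100)] / -300 = +0.009333
∂h/∂y = [(-10)·(-0.36) − (-5)·(-1.66)] / -300 = +0.01567
h(0, 145) = 405.81 + (+0.009333)·(-120) + (+0.01567)·(15) = 405.81 -1.120 +0.235 = 404.925 m.

404.9 m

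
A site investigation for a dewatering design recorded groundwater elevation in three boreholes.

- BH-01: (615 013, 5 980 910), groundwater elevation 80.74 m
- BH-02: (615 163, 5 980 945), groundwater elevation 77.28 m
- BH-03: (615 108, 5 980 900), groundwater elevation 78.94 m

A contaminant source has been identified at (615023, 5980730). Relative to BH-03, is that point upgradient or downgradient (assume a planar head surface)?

With h = a·x + b·y + c and BH-01 as origin, the differences give:
  150·a + 35·b = -3.46
  95·a + (-10)·b = -1.80
Eliminate b (×(-10) and ×35, subtract): -4825·a = 97.600 → a = ∂h/∂x = -0.02023
Back-substitute: b = ∂h/∂y = -0.01217.
Head at (615023, 5980730) = 80.74 + (-0.02023)·(10) + (-0.01217)·(-180) = 82.73 m.
That is higher than the 78.94 m at BH-03, so the point is upgradient.

upgradient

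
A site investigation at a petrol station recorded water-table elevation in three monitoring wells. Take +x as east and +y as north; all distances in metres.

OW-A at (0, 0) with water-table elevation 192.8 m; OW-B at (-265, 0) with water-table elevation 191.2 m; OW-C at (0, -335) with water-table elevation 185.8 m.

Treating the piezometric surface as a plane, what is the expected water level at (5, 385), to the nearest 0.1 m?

∂h/∂x = (191.2 − 192.8) / (-265 − 0) = +0.006038
∂h/∂y = (185.8 − 192.8) / (-335 − 0) = +0.02090
h(5, 385) = 192.8 + (+0.006038)·(5) + (+0.02090)·(385) = 192.8 +0.030 +8.045 = 200.875 m.

200.9 m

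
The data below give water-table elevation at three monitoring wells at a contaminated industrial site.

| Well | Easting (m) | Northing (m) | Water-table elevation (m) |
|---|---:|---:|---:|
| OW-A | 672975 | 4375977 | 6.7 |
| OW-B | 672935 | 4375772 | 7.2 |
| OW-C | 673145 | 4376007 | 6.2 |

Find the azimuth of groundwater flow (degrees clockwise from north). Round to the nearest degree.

053°

With h = a·x + b·y + c and OW-A as origin, the differences give:
  (-40)·a + (-205)·b = +0.5
  170·a + 30·b = -0.5
Eliminate b (×30 and ×(-205), subtract): 33650·a = -87.50 → a = ∂h/∂x = -0.002600
Back-substitute: b = ∂h/∂y = -0.001932.
Flow direction (−∇h) has components (+0.002600 E, +0.001932 N).
Azimuth = atan2(E, N) = atan2(+0.002600, +0.001932) = 53.4° ≈ 053°.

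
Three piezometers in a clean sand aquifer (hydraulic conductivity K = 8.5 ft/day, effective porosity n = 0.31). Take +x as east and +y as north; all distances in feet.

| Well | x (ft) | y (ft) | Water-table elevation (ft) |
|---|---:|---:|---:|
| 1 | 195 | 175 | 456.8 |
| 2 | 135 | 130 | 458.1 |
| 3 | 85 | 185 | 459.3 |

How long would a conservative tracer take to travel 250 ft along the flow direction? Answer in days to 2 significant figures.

400 days

Differences from 1: to 2 (Δx, Δy, Δh) = (-60, -45, +1.3); to 3 = (-110, 10, +2.5).
Solve a·Δx + b·Δy = Δh: det = (-60)·10 − (-110)·(-45) = -5550.
∂h/∂x = [(+1.3)·10 − (+2.5)·(-45)] / -5550 = -0.02261
∂h/∂y = [(-60)·(+2.5) − (-110)·(+1.3)] / -5550 = +0.001261
|∇h| = √(-0.02261² + 0.001261²) = 0.02265
Seepage velocity v = K·i/n = 8.5 × 0.02265 / 0.31 = 0.621 ft/day.
t = 250 / 0.621 = 402.6 days.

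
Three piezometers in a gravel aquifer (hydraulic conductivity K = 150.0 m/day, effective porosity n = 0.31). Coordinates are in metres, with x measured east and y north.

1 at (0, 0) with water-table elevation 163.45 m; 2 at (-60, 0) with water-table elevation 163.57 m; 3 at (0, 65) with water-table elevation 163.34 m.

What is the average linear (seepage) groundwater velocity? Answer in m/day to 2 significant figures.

∂h/∂x = (163.57 − 163.45) / (-60 − 0) = -0.002000
∂h/∂y = (163.34 − 163.45) / (65 − 0) = -0.001692
|∇h| = √(-0.002000² + -0.001692²) = 0.00262
Seepage velocity v = K·i/n = 150.0 × 0.00262 / 0.31 = 1.268 m/day.

1.3 m/day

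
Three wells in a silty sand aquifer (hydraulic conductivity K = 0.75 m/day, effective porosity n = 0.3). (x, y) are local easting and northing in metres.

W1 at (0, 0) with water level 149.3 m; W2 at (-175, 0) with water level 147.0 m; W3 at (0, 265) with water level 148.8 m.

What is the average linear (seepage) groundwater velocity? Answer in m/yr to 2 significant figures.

∂h/∂x = (147.0 − 149.3) / (-175 − 0) = +0.01314
∂h/∂y = (148.8 − 149.3) / (265 − 0) = -0.001887
|∇h| = √(0.01314² + -0.001887²) = 0.01327
Seepage velocity v = K·i/n = 0.75 × 0.01327 / 0.3 = 0.03318 m/day = 12.12 m/yr.

12 m/yr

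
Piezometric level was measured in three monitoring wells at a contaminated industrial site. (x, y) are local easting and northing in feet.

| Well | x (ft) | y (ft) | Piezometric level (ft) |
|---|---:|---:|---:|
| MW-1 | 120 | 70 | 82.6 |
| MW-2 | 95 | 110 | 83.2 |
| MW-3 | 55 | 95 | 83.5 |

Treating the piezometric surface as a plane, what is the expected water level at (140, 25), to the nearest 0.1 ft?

82.0 ft

Differences from MW-1: to MW-2 (Δx, Δy, Δh) = (-25, 40, +0.6); to MW-3 = (-65, 25, +0.9).
Solve a·Δx + b·Δy = Δh: det = (-25)·25 − (-65)·40 = 1975.
∂h/∂x = [(+0.6)·25 − (+0.9)·40] / 1975 = -0.01063
∂h/∂y = [(-25)·(+0.9) − (-65)·(+0.6)] / 1975 = +0.008354
h(140, 25) = 82.6 + (-0.01063)·(20) + (+0.008354)·(-45) = 82.6 -0.213 -0.376 = 82.011 ft.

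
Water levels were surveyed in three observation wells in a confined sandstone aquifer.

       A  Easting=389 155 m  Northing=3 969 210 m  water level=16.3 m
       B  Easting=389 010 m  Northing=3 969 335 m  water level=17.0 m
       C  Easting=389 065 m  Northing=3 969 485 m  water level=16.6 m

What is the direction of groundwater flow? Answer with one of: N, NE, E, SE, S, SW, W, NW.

E

With h = a·x + b·y + c and A as origin, the differences give:
  (-145)·a + 125·b = +0.7
  (-90)·a + 275·b = +0.3
Eliminate b (×275 and ×125, subtract): -28625·a = 155.00 → a = ∂h/∂x = -0.005415
Back-substitute: b = ∂h/∂y = -0.0006812.
Flow = −∇h = (+0.005415 east, +0.0006812 north), which points east.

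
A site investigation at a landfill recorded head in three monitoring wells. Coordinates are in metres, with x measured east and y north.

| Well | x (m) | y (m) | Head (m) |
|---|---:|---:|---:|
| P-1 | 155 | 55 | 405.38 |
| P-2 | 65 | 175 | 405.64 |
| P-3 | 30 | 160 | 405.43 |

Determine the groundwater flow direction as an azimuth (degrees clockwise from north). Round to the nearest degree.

217°

With h = a·x + b·y + c and P-1 as origin, the differences give:
  (-90)·a + 120·b = +0.26
  (-125)·a + 105·b = +0.05
Eliminate b (×105 and ×120, subtract): 5550·a = 21.300 → a = ∂h/∂x = +0.003838
Back-substitute: b = ∂h/∂y = +0.005045.
Flow direction (−∇h) has components (-0.003838 E, -0.005045 N).
Azimuth = atan2(E, N) = atan2(-0.003838, -0.005045) = 217.3° ≈ 217°.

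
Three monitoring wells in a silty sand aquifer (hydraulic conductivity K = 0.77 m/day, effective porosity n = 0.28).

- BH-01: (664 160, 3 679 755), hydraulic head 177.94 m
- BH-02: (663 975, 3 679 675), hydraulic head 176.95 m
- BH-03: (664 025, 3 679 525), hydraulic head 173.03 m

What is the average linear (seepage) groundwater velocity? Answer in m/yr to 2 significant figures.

25 m/yr

With h = a·x + b·y + c and BH-01 as origin, the differences give:
  (-185)·a + (-80)·b = -0.99
  (-135)·a + (-230)·b = -4.91
Eliminate b (×(-230) and ×(-80), subtract): 31750·a = -165.100 → a = ∂h/∂x = -0.005200
Back-substitute: b = ∂h/∂y = +0.02440.
|∇h| = √(-0.005200² + 0.02440²) = 0.02495
Seepage velocity v = K·i/n = 0.77 × 0.02495 / 0.28 = 0.06861 m/day = 25.06 m/yr.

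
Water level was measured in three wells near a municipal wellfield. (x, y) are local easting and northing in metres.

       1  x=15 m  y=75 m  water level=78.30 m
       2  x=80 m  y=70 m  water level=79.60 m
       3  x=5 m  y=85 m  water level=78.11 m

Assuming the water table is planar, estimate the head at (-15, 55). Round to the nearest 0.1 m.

77.7 m

Differences from 1: to 2 (Δx, Δy, Δh) = (65, -5, +1.30); to 3 = (-10, 10, -0.19).
Determinant of the coordinate differences = 65·10 − (-10)·(-5) = 600.
∂h/∂x = [(+1.30)·10 − (-0.19)·(-5)] / 600 = +0.02008
∂h/∂y = [65·(-0.19) − (-10)·(+1.30)] / 600 = +0.001083
h(-15, 55) = 78.30 + (+0.02008)·(-30) + (+0.001083)·(-20) = 78.30 -0.602 -0.022 = 77.676 m.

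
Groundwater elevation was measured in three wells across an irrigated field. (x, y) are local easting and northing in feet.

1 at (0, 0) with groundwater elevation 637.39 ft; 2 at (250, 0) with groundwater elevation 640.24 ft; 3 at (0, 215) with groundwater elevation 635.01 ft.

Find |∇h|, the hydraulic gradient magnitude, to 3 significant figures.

0.0159

∂h/∂x = (640.24 − 637.39) / (250 − 0) = +0.01140
∂h/∂y = (635.01 − 637.39) / (215 − 0) = -0.01107
|∇h| = √(0.01140² + -0.01107²) = 0.01589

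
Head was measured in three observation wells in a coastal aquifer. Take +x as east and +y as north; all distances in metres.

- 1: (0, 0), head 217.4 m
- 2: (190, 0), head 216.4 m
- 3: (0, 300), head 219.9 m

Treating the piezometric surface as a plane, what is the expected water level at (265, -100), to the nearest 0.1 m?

∂h/∂x = (216.4 − 217.4) / (190 − 0) = -0.005263
∂h/∂y = (219.9 − 217.4) / (300 − 0) = +0.008333
h(265, -100) = 217.4 + (-0.005263)·(265) + (+0.008333)·(-100) = 217.4 -1.395 -0.833 = 215.172 m.

215.2 m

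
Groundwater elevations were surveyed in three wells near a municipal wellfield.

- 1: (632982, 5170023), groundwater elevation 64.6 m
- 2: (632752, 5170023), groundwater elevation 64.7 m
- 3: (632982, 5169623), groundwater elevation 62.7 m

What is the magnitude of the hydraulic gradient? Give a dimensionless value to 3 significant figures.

0.00477

∂h/∂x = (64.7 − 64.6) / (632752 − 632982) = -0.0004348
∂h/∂y = (62.7 − 64.6) / (5169623 − 5170023) = +0.004750
|∇h| = √(-0.0004348² + 0.004750²) = 0.00477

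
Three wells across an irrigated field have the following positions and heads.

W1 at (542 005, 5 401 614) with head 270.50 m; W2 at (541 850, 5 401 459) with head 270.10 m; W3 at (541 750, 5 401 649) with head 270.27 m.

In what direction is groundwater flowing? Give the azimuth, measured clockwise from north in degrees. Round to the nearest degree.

217°

Three-point gradient (reference W1): Δ to W2 = (-155, -155, -0.40), Δ to W3 = (-255, 35, -0.23).
∂h/∂x = +0.001105, ∂h/∂y = +0.001476 (det = -44950).
Flow direction (−∇h) has components (-0.001105 E, -0.001476 N).
Azimuth = atan2(E, N) = atan2(-0.001105, -0.001476) = 216.8° ≈ 217°.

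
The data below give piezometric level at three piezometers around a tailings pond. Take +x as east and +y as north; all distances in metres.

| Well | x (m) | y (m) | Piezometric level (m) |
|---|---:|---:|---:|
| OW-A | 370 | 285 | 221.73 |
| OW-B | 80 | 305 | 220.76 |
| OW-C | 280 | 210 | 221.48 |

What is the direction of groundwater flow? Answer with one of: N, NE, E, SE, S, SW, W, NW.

W

With h = a·x + b·y + c and OW-A as origin, the differences give:
  (-290)·a + 20·b = -0.97
  (-90)·a + (-75)·b = -0.25
Eliminate b (×(-75) and ×20, subtract): 23550·a = 77.750 → a = ∂h/∂x = +0.003301
Back-substitute: b = ∂h/∂y = -0.0006285.
Flow = −∇h = (-0.003301 east, +0.0006285 north), which points west.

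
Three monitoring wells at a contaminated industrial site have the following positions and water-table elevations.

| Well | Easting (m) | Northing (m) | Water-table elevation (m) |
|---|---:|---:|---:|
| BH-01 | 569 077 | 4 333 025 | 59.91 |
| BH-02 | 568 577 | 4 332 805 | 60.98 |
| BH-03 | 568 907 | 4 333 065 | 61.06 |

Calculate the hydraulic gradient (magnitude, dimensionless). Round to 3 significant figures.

Differences from BH-01: to BH-02 (Δx, Δy, Δh) = (-500, -220, +1.07); to BH-03 = (-170, 40, +1.15).
Solve a·Δx + b·Δy = Δh: det = (-500)·40 − (-170)·(-220) = -57400.
∂h/∂x = [(+1.07)·40 − (+1.15)·(-220)] / -57400 = -0.005153
∂h/∂y = [(-500)·(+1.15) − (-170)·(+1.07)] / -57400 = +0.006848
|∇h| = √(-0.005153² + 0.006848²) = 0.00857

0.00857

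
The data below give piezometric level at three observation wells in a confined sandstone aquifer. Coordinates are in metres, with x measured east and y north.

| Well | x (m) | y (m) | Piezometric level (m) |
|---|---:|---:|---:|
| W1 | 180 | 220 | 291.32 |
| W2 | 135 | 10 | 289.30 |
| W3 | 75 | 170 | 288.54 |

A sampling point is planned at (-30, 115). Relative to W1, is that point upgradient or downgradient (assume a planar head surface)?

downgradient

Taking W1 as reference: W2−W1 = (-45, -210, -2.02); W3−W1 = (-105, -50, -2.78).
Solve a·Δx + b·Δy = Δh: det = (-45)·(-50) − (-105)·(-210) = -19800.
∂h/∂x = [(-2.02)·(-50) − (-2.78)·(-210)] / -19800 = +0.02438
∂h/∂y = [(-45)·(-2.78) − (-105)·(-2.02)] / -19800 = +0.004394
Head at (-30, 115) = 291.32 + (+0.02438)·(-210) + (+0.004394)·(-105) = 285.74 m.
That is lower than the 291.32 m at W1, so the point is downgradient.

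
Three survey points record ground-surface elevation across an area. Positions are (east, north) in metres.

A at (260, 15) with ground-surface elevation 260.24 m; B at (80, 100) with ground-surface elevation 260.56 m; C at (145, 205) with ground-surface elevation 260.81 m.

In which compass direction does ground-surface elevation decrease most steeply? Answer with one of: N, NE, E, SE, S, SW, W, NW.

S

With z = a·x + b·y + c and A as origin, the differences give:
  (-180)·a + 85·b = +0.32
  (-115)·a + 190·b = +0.57
Eliminate b (×190 and ×85, subtract): -24425·a = 12.350 → a = ∂z/∂x = -0.0005056
Back-substitute: b = ∂z/∂y = +0.002694.
Steepest decrease is along −∇f = (+0.0005056 E, -0.002694 N) → south.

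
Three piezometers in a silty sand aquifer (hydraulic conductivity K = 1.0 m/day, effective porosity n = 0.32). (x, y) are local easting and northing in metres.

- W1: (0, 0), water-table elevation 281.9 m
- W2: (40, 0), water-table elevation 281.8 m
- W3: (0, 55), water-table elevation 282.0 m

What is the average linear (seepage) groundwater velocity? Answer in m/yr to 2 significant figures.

3.5 m/yr

∂h/∂x = (281.8 − 281.9) / (40 − 0) = -0.002500
∂h/∂y = (282.0 − 281.9) / (55 − 0) = +0.001818
|∇h| = √(-0.002500² + 0.001818²) = 0.003091
Seepage velocity v = K·i/n = 1.0 × 0.003091 / 0.32 = 0.009659 m/day = 3.528 m/yr.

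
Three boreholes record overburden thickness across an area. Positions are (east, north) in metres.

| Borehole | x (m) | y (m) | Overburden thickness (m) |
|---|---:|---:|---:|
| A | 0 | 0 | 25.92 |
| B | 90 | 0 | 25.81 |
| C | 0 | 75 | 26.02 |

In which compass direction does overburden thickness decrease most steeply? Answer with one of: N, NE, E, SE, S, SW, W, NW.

SE

∂d/∂x = (25.81 − 25.92) / (90 − 0) = -0.001222
∂d/∂y = (26.02 − 25.92) / (75 − 0) = +0.001333
Steepest decrease is along −∇f = (+0.001222 E, -0.001333 N) → southeast.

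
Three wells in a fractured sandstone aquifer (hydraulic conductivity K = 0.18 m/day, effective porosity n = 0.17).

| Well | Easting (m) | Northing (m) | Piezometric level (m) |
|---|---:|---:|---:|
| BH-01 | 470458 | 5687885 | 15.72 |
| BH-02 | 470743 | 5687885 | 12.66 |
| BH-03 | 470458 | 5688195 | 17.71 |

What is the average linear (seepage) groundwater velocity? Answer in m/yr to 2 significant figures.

∂h/∂x = (12.66 − 15.72) / (470743 − 470458) = -0.01074
∂h/∂y = (17.71 − 15.72) / (5688195 − 5687885) = +0.006419
|∇h| = √(-0.01074² + 0.006419²) = 0.01251
Seepage velocity v = K·i/n = 0.18 × 0.01251 / 0.17 = 0.01325 m/day = 4.84 m/yr.

4.8 m/yr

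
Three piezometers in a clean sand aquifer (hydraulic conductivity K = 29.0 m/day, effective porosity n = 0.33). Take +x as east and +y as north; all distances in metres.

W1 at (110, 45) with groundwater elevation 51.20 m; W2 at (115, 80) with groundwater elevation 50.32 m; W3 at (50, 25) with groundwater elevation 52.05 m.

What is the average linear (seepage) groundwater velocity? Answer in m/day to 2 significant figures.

2.2 m/day

With h = a·x + b·y + c and W1 as origin, the differences give:
  5·a + 35·b = -0.88
  (-60)·a + (-20)·b = +0.85
Eliminate b (×(-20) and ×35, subtract): 2000·a = -12.150 → a = ∂h/∂x = -0.006075
Back-substitute: b = ∂h/∂y = -0.02428.
|∇h| = √(-0.006075² + -0.02428²) = 0.02503
Seepage velocity v = K·i/n = 29.0 × 0.02503 / 0.33 = 2.2 m/day.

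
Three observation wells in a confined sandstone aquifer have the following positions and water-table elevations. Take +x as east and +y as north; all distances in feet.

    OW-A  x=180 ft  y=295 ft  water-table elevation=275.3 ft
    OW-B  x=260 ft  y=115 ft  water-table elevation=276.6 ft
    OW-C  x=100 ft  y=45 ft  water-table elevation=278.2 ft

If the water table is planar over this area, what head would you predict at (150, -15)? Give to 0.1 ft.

Taking OW-A as reference: OW-B−OW-A = (80, -180, +1.3); OW-C−OW-A = (-80, -250, +2.9).
Solve a·Δx + b·Δy = Δh: det = 80·(-250) − (-80)·(-180) = -34400.
∂h/∂x = [(+1.3)·(-250) − (+2.9)·(-180)] / -34400 = -0.005727
∂h/∂y = [80·(+2.9) − (-80)·(+1.3)] / -34400 = -0.009767
h(150, -15) = 275.3 + (-0.005727)·(-30) + (-0.009767)·(-310) = 275.3 +0.172 +3.028 = 278.500 ft.

278.5 ft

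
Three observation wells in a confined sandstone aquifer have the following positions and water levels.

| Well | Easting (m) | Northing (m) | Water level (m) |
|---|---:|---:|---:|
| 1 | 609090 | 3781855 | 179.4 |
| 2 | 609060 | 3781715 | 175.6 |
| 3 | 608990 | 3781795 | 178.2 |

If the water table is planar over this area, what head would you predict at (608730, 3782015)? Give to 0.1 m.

Differences from 1: to 2 (Δx, Δy, Δh) = (-30, -140, -3.8); to 3 = (-100, -60, -1.2).
Determinant of the coordinate differences = (-30)·(-60) − (-100)·(-140) = -12200.
∂h/∂x = [(-3.8)·(-60) − (-1.2)·(-140)] / -12200 = -0.004918
∂h/∂y = [(-30)·(-1.2) − (-100)·(-3.8)] / -12200 = +0.02820
h(608730, 3782015) = 179.4 + (-0.004918)·(-360) + (+0.02820)·(160) = 179.4 +1.770 +4.511 = 185.682 m.

185.7 m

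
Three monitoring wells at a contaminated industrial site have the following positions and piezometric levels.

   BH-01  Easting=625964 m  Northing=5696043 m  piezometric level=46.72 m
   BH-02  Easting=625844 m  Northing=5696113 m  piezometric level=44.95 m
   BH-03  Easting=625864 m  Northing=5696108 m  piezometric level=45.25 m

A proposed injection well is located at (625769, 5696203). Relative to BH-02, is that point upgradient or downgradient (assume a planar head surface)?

downgradient

Taking BH-01 as reference: BH-02−BH-01 = (-120, 70, -1.77); BH-03−BH-01 = (-100, 65, -1.47).
Determinant of the coordinate differences = (-120)·65 − (-100)·70 = -800.
∂h/∂x = [(-1.77)·65 − (-1.47)·70] / -800 = +0.01519
∂h/∂y = [(-120)·(-1.47) − (-100)·(-1.77)] / -800 = +0.0007500
Head at (625769, 5696203) = 46.72 + (+0.01519)·(-195) + (+0.0007500)·(160) = 43.88 m.
That is lower than the 44.95 m at BH-02, so the point is downgradient.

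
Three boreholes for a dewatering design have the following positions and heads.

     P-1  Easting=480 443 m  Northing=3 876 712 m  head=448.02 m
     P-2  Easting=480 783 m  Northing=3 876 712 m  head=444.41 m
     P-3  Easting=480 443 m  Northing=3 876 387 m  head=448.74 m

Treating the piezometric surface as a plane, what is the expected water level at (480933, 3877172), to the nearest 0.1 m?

441.8 m

∂h/∂x = (444.41 − 448.02) / (480783 − 480443) = -0.01062
∂h/∂y = (448.74 − 448.02) / (3876387 − 3876712) = -0.002215
h(480933, 3877172) = 448.02 + (-0.01062)·(490) + (-0.002215)·(460) = 448.02 -5.203 -1.019 = 441.798 m.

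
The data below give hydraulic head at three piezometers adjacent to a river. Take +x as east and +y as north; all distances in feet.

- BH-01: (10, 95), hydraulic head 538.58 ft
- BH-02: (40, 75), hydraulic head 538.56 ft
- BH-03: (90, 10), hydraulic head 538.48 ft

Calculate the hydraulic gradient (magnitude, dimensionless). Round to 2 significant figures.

0.0015

Differences from BH-01: to BH-02 (Δx, Δy, Δh) = (30, -20, -0.02); to BH-03 = (80, -85, -0.10).
Solve a·Δx + b·Δy = Δh: det = 30·(-85) − 80·(-20) = -950.
∂h/∂x = [(-0.02)·(-85) − (-0.10)·(-20)] / -950 = +0.0003158
∂h/∂y = [30·(-0.10) − 80·(-0.02)] / -950 = +0.001474
|∇h| = √(0.0003158² + 0.001474²) = 0.001507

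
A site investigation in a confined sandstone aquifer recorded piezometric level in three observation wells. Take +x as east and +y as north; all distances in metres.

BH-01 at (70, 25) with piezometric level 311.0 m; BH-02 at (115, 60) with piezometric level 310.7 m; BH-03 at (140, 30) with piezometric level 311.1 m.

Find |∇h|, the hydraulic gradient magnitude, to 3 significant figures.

Taking BH-01 as reference: BH-02−BH-01 = (45, 35, -0.3); BH-03−BH-01 = (70, 5, +0.1).
Solve a·Δx + b·Δy = Δh: det = 45·5 − 70·35 = -2225.
∂h/∂x = [(-0.3)·5 − (+0.1)·35] / -2225 = +0.002247
∂h/∂y = [45·(+0.1) − 70·(-0.3)] / -2225 = -0.01146
|∇h| = √(0.002247² + -0.01146²) = 0.01168

0.0117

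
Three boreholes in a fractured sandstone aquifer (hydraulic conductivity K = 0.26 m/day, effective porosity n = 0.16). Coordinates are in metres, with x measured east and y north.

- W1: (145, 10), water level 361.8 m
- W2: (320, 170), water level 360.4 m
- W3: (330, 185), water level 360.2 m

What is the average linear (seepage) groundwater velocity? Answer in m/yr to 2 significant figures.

14 m/yr

Differences from W1: to W2 (Δx, Δy, Δh) = (175, 160, -1.4); to W3 = (185, 175, -1.6).
Solve a·Δx + b·Δy = Δh: det = 175·175 − 185·160 = 1025.
∂h/∂x = [(-1.4)·175 − (-1.6)·160] / 1025 = +0.01073
∂h/∂y = [175·(-1.6) − 185·(-1.4)] / 1025 = -0.02049
|∇h| = √(0.01073² + -0.02049²) = 0.02313
Seepage velocity v = K·i/n = 0.26 × 0.02313 / 0.16 = 0.03759 m/day = 13.73 m/yr.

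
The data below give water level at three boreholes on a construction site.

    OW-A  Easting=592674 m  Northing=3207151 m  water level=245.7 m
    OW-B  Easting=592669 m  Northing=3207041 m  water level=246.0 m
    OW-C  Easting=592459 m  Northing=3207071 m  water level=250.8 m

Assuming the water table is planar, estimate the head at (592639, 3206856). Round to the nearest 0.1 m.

247.0 m

With h = a·x + b·y + c and OW-A as origin, the differences give:
  (-5)·a + (-110)·b = +0.3
  (-215)·a + (-80)·b = +5.1
Eliminate b (×(-80) and ×(-110), subtract): -23250·a = 537.00 → a = ∂h/∂x = -0.02310
Back-substitute: b = ∂h/∂y = -0.001677.
h(592639, 3206856) = 245.7 + (-0.02310)·(-35) + (-0.001677)·(-295) = 245.7 +0.808 +0.495 = 247.003 m.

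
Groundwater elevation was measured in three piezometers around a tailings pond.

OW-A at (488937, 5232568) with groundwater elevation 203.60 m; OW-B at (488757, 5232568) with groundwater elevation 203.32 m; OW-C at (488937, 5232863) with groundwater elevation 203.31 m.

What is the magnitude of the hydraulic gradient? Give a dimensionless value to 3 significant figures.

0.00184

∂h/∂x = (203.32 − 203.60) / (488757 − 488937) = +0.001556
∂h/∂y = (203.31 − 203.60) / (5232863 − 5232568) = -0.0009831
|∇h| = √(0.001556² + -0.0009831²) = 0.001841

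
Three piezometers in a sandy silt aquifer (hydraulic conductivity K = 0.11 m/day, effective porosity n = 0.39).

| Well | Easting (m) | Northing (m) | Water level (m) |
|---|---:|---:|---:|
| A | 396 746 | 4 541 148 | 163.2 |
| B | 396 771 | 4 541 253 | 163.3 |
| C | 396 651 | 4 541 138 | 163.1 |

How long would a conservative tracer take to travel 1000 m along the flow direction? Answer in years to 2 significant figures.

Taking A as reference: B−A = (25, 105, +0.1); C−A = (-95, -10, -0.1).
Solve a·Δx + b·Δy = Δh: det = 25·(-10) − (-95)·105 = 9725.
∂h/∂x = [(+0.1)·(-10) − (-0.1)·105] / 9725 = +0.0009769
∂h/∂y = [25·(-0.1) − (-95)·(+0.1)] / 9725 = +0.0007198
|∇h| = √(0.0009769² + 0.0007198²) = 0.001213
Seepage velocity v = K·i/n = 0.11 × 0.001213 / 0.39 = 0.0003421 m/day.
t = 1000 / 0.0003421 = 2.923e+06 days = 8e+03 years.

8000 years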